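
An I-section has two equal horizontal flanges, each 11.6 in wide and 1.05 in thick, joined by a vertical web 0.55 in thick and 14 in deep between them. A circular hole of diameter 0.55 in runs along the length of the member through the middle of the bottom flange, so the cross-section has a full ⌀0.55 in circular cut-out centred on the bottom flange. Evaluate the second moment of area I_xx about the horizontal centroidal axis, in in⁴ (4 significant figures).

Break the section into simple shapes (no overlaps), measuring from the bottom-left corner of the bounding box.
Bottom flange: 11.6 × 1.05, A = 12.18 in², y = 0.525 in, Ī = 1.11904 in⁴.
Web: 0.55 × 14, A = 7.7 in², y = 8.05 in, Ī = 125.767 in⁴.
Top flange: 11.6 × 1.05, A = 12.18 in², y = 15.575 in, Ī = 1.11904 in⁴.
Hole (subtracted): ⌀0.55, A = 0.237583 in², y = 0.525 in, Ī = 0.0044918 in⁴.
Centroid: ȳ = ΣA·y / ΣA = 8.10618 in.
Transfer each piece to the horizontal centroidal axis using Ī + A·d² with d = y − 8.10618:
  bottom flange: d = -7.58118 in → contributes +701.156 in⁴
  web: d = -0.0561809 in → contributes +125.791 in⁴
  top flange: d = 7.46882 in → contributes +680.559 in⁴
  hole: d = -7.58118 in → contributes −13.6594 in⁴
Total I = 1493.85 in⁴.

I_xx ≈ 1494 in⁴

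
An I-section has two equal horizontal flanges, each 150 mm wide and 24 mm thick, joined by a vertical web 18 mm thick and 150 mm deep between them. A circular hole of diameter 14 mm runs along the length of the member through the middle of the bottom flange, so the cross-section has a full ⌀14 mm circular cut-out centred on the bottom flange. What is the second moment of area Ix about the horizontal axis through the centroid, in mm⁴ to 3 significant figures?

Ix ≈ 5.87 × 10⁷ mm⁴

Split into non-overlapping primitives; take the origin at the lower-left of the bounding box.
Bottom flange: 150 × 24, A = 3 600 mm², y = 12 mm, Ī = 172 800 mm⁴.
Web: 18 × 150, A = 2 700 mm², y = 99 mm, Ī = 5 062 500 mm⁴.
Top flange: 150 × 24, A = 3 600 mm², y = 186 mm, Ī = 172 800 mm⁴.
Hole (subtracted): ⌀14, A = 153.94 mm², y = 12 mm, Ī = 1885.7 mm⁴.
Centroid: ȳ = ΣA·y / ΣA = 100.37 mm.
Transfer each piece to the horizontal axis through the centroid using Ī + A·d² with d = y − 100.37:
  bottom flange: d = -88.374 mm → contributes +28 288 769 mm⁴
  web: d = -1.3742 mm → contributes +5 067 598 mm⁴
  top flange: d = 85.626 mm → contributes +26 567 227 mm⁴
  hole: d = -88.374 mm → contributes −1 204 141 mm⁴
Total I = 58 719 454 mm⁴.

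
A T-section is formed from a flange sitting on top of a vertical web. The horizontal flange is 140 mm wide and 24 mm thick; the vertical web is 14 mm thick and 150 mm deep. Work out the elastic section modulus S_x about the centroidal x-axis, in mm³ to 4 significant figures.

S_x ≈ 1.080 × 10⁵ mm³

Split into non-overlapping primitives; take the origin at the lower-left of the bounding box.
Flange: 140 × 24, A = 3 360 mm², y = 162 mm, Ī = 161 280 mm⁴.
Web: 14 × 150, A = 2 100 mm², y = 75 mm, Ī = 3 937 500 mm⁴.
Centroid: ȳ = ΣA·y / ΣA = 128.538 mm.
Transfer each piece to the centroidal x-axis using Ī + A·d² with d = y − 128.538:
  flange: d = 33.4615 mm → contributes +3 923 387 mm⁴
  web: d = -53.5385 mm → contributes +9 956 870 mm⁴
Total I = 13 880 257 mm⁴.
Extreme fibre distance c = 128.538 mm; S = I/c = 107 985 mm³.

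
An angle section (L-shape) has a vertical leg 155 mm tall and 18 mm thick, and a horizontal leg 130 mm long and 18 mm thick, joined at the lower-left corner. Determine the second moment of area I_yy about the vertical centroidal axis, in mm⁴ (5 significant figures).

Treat the section as a set of non-overlapping primitives; coordinates are from the bounding-box lower-left.
Vertical leg: 18 × 155, A = 2 790 mm², x = 9 mm, Ī = 75 330 mm⁴.
Horizontal leg (remainder): 112 × 18, A = 2 016 mm², x = 74 mm, Ī = 2 107 392 mm⁴.
Centroid: x̄ = ΣA·x / ΣA = 36.26592 mm.
Transfer each piece to the vertical centroidal axis using Ī + A·d² with d = x − 36.26592:
  vertical leg: d = -27.26592 mm → contributes +2 149 500 mm⁴
  horizontal leg (remainder): d = 37.73408 mm → contributes +4 977 896 mm⁴
Total I = 7 127 396 mm⁴.

I_yy ≈ 7.1274 × 10⁶ mm⁴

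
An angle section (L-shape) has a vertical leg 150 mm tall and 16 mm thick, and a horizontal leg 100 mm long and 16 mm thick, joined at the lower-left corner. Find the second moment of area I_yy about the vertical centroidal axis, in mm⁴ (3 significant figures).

Treat the section as a set of non-overlapping primitives; coordinates are from the bounding-box lower-left.
Vertical leg: 16 × 150, A = 2 400 mm², x = 8 mm, Ī = 51 200 mm⁴.
Horizontal leg (remainder): 84 × 16, A = 1 344 mm², x = 58 mm, Ī = 790 272 mm⁴.
Centroid: x̄ = ΣA·x / ΣA = 25.949 mm.
Transfer each piece to the vertical centroidal axis using Ī + A·d² with d = x − 25.949:
  vertical leg: d = -17.949 mm → contributes +824 376 mm⁴
  horizontal leg (remainder): d = 32.051 mm → contributes +2 170 943 mm⁴
Total I = 2 995 318 mm⁴.

I_yy ≈ 3.00 × 10⁶ mm⁴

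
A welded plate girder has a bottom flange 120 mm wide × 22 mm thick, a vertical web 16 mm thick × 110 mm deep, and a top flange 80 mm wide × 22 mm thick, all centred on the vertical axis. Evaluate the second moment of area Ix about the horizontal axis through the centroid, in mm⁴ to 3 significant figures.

Ix ≈ 2.06 × 10⁷ mm⁴

Break the section into simple shapes (no overlaps), measuring from the bottom-left corner of the bounding box.
Bottom plate: 120 × 22, A = 2 640 mm², y = 11 mm, Ī = 106 480 mm⁴.
Web plate: 16 × 110, A = 1 760 mm², y = 77 mm, Ī = 1 774 667 mm⁴.
Top plate: 80 × 22, A = 1 760 mm², y = 143 mm, Ī = 70 987 mm⁴.
Centroid: ȳ = ΣA·y / ΣA = 67.571 mm.
Transfer each piece to the horizontal axis through the centroid using Ī + A·d² with d = y − 67.571:
  bottom plate: d = -56.571 mm → contributes +8 555 342 mm⁴
  web plate: d = 9.4286 mm → contributes +1 931 127 mm⁴
  top plate: d = 75.429 mm → contributes +10 084 453 mm⁴
Total I = 20 570 922 mm⁴.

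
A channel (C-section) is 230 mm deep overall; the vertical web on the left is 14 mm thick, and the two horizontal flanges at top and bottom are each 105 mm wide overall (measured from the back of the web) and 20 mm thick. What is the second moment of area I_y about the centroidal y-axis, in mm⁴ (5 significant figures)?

I_y ≈ 7.2737 × 10⁶ mm⁴

Treat the section as a set of non-overlapping primitives; coordinates are from the bounding-box lower-left.
Web: 14 × 230, A = 3 220 mm², x = 7 mm, Ī = 52593.33 mm⁴.
Top flange (beyond web): 91 × 20, A = 1 820 mm², x = 59.5 mm, Ī = 1 255 952 mm⁴.
Bottom flange (beyond web): 91 × 20, A = 1 820 mm², x = 59.5 mm, Ī = 1 255 952 mm⁴.
Centroid: x̄ = ΣA·x / ΣA = 34.85714 mm.
Transfer each piece to the centroidal y-axis using Ī + A·d² with d = x − 34.85714:
  web: d = -27.85714 mm → contributes +2 551 379 mm⁴
  top flange (beyond web): d = 24.64286 mm → contributes +2 361 184 mm⁴
  bottom flange (beyond web): d = 24.64286 mm → contributes +2 361 184 mm⁴
Total I = 7 273 747 mm⁴.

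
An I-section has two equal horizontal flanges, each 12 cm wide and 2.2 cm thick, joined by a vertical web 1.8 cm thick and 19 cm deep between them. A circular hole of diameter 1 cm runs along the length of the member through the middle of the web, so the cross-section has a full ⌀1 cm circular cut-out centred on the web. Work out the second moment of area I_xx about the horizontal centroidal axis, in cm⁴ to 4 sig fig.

Split into non-overlapping primitives; take the origin at the lower-left of the bounding box.
Bottom flange: 12 × 2.2, A = 26.4 cm², y = 1.1 cm, Ī = 10.648 cm⁴.
Web: 1.8 × 19, A = 34.2 cm², y = 11.7 cm, Ī = 1028.85 cm⁴.
Top flange: 12 × 2.2, A = 26.4 cm², y = 22.3 cm, Ī = 10.648 cm⁴.
Hole (subtracted): ⌀1, A = 0.785398 cm², y = 11.7 cm, Ī = 0.0490874 cm⁴.
By symmetry the centroid is at mid-height, ȳ = 11.7 cm.
Transfer each piece to the horizontal centroidal axis using Ī + A·d² with d = y − 11.7:
  bottom flange: d = -10.6 cm → contributes +2976.95 cm⁴
  web: d = 0 cm → contributes +1028.85 cm⁴
  top flange: d = 10.6 cm → contributes +2976.95 cm⁴
  hole: d = 0 cm → contributes −0.0490874 cm⁴
Total I = 6982.7 cm⁴.

I_xx ≈ 6983 cm⁴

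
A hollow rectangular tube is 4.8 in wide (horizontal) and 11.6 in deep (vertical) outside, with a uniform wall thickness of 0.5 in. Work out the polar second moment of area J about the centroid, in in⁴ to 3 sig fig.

Treat the section as a set of non-overlapping primitives; coordinates are from the bounding-box lower-left.
Outer rectangle: 4.8 × 11.6, A = 55.68 in², y = 5.8 in, Ī = 624.36 in⁴.
Inner void (subtracted): 3.8 × 10.6, A = 40.28 in², y = 5.8 in, Ī = 377.16 in⁴.
By symmetry the centroid is at mid-height, ȳ = 5.8 in.
All pieces are centred on the centroidal x-axis, so I = ΣĪ (holes subtracted) = 247.2 in⁴.
Repeating about the centroidal y-axis gives I_y = 58.435 in⁴.
Polar second moment: J = I_x + I_y = 305.64 in⁴.

J ≈ 306 in⁴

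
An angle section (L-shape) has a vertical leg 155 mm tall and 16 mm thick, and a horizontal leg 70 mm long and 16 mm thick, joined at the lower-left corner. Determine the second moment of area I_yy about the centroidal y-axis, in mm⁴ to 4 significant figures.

I_yy ≈ 1.048 × 10⁶ mm⁴

Split into non-overlapping primitives; take the origin at the lower-left of the bounding box.
Vertical leg: 16 × 155, A = 2 480 mm², x = 8 mm, Ī = 52906.7 mm⁴.
Horizontal leg (remainder): 54 × 16, A = 864 mm², x = 43 mm, Ī = 209 952 mm⁴.
Centroid: x̄ = ΣA·x / ΣA = 17.0431 mm.
Transfer each piece to the centroidal y-axis using Ī + A·d² with d = x − 17.0431:
  vertical leg: d = -9.04306 mm → contributes +255 714 mm⁴
  horizontal leg (remainder): d = 25.9569 mm → contributes +792 083 mm⁴
Total I = 1 047 796 mm⁴.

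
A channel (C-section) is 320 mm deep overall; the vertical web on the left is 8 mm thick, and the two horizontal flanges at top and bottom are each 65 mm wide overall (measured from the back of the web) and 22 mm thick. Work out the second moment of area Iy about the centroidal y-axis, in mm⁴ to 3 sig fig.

Split into non-overlapping primitives; take the origin at the lower-left of the bounding box.
Web: 8 × 320, A = 2 560 mm², x = 4 mm, Ī = 13 653 mm⁴.
Top flange (beyond web): 57 × 22, A = 1 254 mm², x = 36.5 mm, Ī = 339 521 mm⁴.
Bottom flange (beyond web): 57 × 22, A = 1 254 mm², x = 36.5 mm, Ī = 339 521 mm⁴.
Centroid: x̄ = ΣA·x / ΣA = 20.083 mm.
Transfer each piece to the centroidal y-axis using Ī + A·d² with d = x − 20.083:
  web: d = -16.083 mm → contributes +675 852 mm⁴
  top flange (beyond web): d = 16.417 mm → contributes +677 485 mm⁴
  bottom flange (beyond web): d = 16.417 mm → contributes +677 485 mm⁴
Total I = 2 030 822 mm⁴.

Iy ≈ 2.03 × 10⁶ mm⁴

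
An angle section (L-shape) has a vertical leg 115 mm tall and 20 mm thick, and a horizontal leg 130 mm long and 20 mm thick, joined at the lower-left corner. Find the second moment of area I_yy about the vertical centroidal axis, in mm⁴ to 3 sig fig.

I_yy ≈ 7.05 × 10⁶ mm⁴

Decompose the section into non-overlapping parts with the origin at the bottom-left of its bounding rectangle.
Vertical leg: 20 × 115, A = 2 300 mm², x = 10 mm, Ī = 76 667 mm⁴.
Horizontal leg (remainder): 110 × 20, A = 2 200 mm², x = 75 mm, Ī = 2 218 333 mm⁴.
Centroid: x̄ = ΣA·x / ΣA = 41.778 mm.
Transfer each piece to the vertical centroidal axis using Ī + A·d² with d = x − 41.778:
  vertical leg: d = -31.778 mm → contributes +2 399 269 mm⁴
  horizontal leg (remainder): d = 33.222 mm → contributes +4 646 509 mm⁴
Total I = 7 045 778 mm⁴.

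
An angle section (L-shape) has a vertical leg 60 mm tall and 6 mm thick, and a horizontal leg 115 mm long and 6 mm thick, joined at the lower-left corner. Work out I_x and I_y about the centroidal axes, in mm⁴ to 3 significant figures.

Split into non-overlapping primitives; take the origin at the lower-left of the bounding box.
Vertical leg: 6 × 60, A = 360 mm², y = 30 mm, Ī = 108 000 mm⁴.
Horizontal leg (remainder): 109 × 6, A = 654 mm², y = 3 mm, Ī = 1 962 mm⁴.
Centroid: ȳ = ΣA·y / ΣA = 12.586 mm.
Transfer each piece to the centroidal x-axis using Ī + A·d² with d = y − 12.586:
  vertical leg: d = 17.414 mm → contributes +217 172 mm⁴
  horizontal leg (remainder): d = -9.5858 mm → contributes +62 056 mm⁴
Total I = 279 228 mm⁴.
For the y-axis: x̄ = 40.086 mm.
Repeating about the centroidal y-axis gives I_y = 1 416 271 mm⁴.

I_x ≈ 2.79 × 10⁵ mm⁴, I_y ≈ 1.42 × 10⁶ mm⁴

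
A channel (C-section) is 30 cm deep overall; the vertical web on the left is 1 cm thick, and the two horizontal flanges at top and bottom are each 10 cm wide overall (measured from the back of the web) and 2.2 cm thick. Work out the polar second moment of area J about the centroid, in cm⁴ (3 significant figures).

Split into non-overlapping primitives; take the origin at the lower-left of the bounding box.
Web: 1 × 30, A = 30 cm², y = 15 cm, Ī = 2 250 cm⁴.
Top flange (beyond web): 9 × 2.2, A = 19.8 cm², y = 28.9 cm, Ī = 7.986 cm⁴.
Bottom flange (beyond web): 9 × 2.2, A = 19.8 cm², y = 1.1 cm, Ī = 7.986 cm⁴.
By symmetry the centroid is at mid-height, ȳ = 15 cm.
Transfer each piece to the centroidal x-axis using Ī + A·d² with d = y − 15:
  web: d = 0 cm → contributes +2 250 cm⁴
  top flange (beyond web): d = 13.9 cm → contributes +3833.5 cm⁴
  bottom flange (beyond web): d = -13.9 cm → contributes +3833.5 cm⁴
Total I = 9917.1 cm⁴.
For the y-axis: x̄ = 3.3448 cm.
Repeating about the centroidal y-axis gives I_y = 696.52 cm⁴.
Polar second moment: J = I_x + I_y = 10 614 cm⁴.

J ≈ 1.06 × 10⁴ cm⁴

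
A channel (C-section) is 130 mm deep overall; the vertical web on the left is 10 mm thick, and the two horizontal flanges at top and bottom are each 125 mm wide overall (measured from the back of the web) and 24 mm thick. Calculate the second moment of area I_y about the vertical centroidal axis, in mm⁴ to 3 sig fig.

Decompose the section into non-overlapping parts with the origin at the bottom-left of its bounding rectangle.
Web: 10 × 130, A = 1 300 mm², x = 5 mm, Ī = 10 833 mm⁴.
Top flange (beyond web): 115 × 24, A = 2 760 mm², x = 67.5 mm, Ī = 3 041 750 mm⁴.
Bottom flange (beyond web): 115 × 24, A = 2 760 mm², x = 67.5 mm, Ī = 3 041 750 mm⁴.
Centroid: x̄ = ΣA·x / ΣA = 55.587 mm.
Transfer each piece to the vertical centroidal axis using Ī + A·d² with d = x − 55.587:
  web: d = -50.587 mm → contributes +3 337 527 mm⁴
  top flange (beyond web): d = 11.913 mm → contributes +3 433 480 mm⁴
  bottom flange (beyond web): d = 11.913 mm → contributes +3 433 480 mm⁴
Total I = 10 204 487 mm⁴.

I_y ≈ 1.02 × 10⁷ mm⁴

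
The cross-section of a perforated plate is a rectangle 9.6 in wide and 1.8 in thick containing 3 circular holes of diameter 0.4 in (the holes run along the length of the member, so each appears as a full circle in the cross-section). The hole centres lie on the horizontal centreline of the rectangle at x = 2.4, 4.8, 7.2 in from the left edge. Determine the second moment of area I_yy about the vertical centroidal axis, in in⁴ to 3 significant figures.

Split into non-overlapping primitives; take the origin at the lower-left of the bounding box.
Plate: 9.6 × 1.8, A = 17.28 in², x = 4.8 in, Ī = 132.71 in⁴.
Hole 1 (subtracted): ⌀0.4, A = 0.12566 in², x = 2.4 in, Ī = 0.0012566 in⁴.
Hole 2 (subtracted): ⌀0.4, A = 0.12566 in², x = 4.8 in, Ī = 0.0012566 in⁴.
Hole 3 (subtracted): ⌀0.4, A = 0.12566 in², x = 7.2 in, Ī = 0.0012566 in⁴.
By symmetry the centroid is at mid-width, x̄ = 4.8 in.
Transfer each piece to the vertical centroidal axis using Ī + A·d² with d = x − 4.8:
  plate: d = 0 in → contributes +132.71 in⁴
  hole 1: d = -2.4 in → contributes −0.72508 in⁴
  hole 2: d = 0 in → contributes −0.0012566 in⁴
  hole 3: d = 2.4 in → contributes −0.72508 in⁴
Total I = 131.26 in⁴.

I_yy ≈ 131 in⁴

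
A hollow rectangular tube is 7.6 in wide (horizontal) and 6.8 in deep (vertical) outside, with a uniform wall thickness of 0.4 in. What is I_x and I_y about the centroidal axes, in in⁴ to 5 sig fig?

Treat the section as a set of non-overlapping primitives; coordinates are from the bounding-box lower-left.
Outer rectangle: 7.6 × 6.8, A = 51.68 in², y = 3.4 in, Ī = 199.1403 in⁴.
Inner void (subtracted): 6.8 × 6, A = 40.8 in², y = 3.4 in, Ī = 122.4 in⁴.
By symmetry the centroid is at mid-height, ȳ = 3.4 in.
All pieces are centred on the centroidal x-axis, so I = ΣĪ (holes subtracted) = 76.74027 in⁴.
Repeating about the centroidal y-axis gives I_y = 91.53707 in⁴.

I_x ≈ 76.740 in⁴, I_y ≈ 91.537 in⁴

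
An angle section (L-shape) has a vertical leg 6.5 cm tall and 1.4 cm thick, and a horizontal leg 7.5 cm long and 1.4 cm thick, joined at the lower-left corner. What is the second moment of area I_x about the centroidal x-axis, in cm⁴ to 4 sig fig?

I_x ≈ 62.08 cm⁴

Treat the section as a set of non-overlapping primitives; coordinates are from the bounding-box lower-left.
Vertical leg: 1.4 × 6.5, A = 9.1 cm², y = 3.25 cm, Ī = 32.0396 cm⁴.
Horizontal leg (remainder): 6.1 × 1.4, A = 8.54 cm², y = 0.7 cm, Ī = 1.39487 cm⁴.
Centroid: ȳ = ΣA·y / ΣA = 2.01548 cm.
Transfer each piece to the centroidal x-axis using Ī + A·d² with d = y − 2.01548:
  vertical leg: d = 1.23452 cm → contributes +45.9084 cm⁴
  horizontal leg (remainder): d = -1.31548 cm → contributes +16.1731 cm⁴
Total I = 62.0816 cm⁴.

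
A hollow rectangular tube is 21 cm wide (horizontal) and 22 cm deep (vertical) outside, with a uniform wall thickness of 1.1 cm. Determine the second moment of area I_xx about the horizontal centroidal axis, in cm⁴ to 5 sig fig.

Treat the section as a set of non-overlapping primitives; coordinates are from the bounding-box lower-left.
Outer rectangle: 21 × 22, A = 462 cm², y = 11 cm, Ī = 18 634 cm⁴.
Inner void (subtracted): 18.8 × 19.8, A = 372.24 cm², y = 11 cm, Ī = 12161.08 cm⁴.
By symmetry the centroid is at mid-height, ȳ = 11 cm.
All pieces are centred on the horizontal centroidal axis, so I = ΣĪ (holes subtracted) = 6472.919 cm⁴.

I_xx ≈ 6472.9 cm⁴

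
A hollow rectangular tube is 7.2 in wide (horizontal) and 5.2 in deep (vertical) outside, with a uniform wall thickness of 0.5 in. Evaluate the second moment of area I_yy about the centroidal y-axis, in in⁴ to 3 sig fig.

Split into non-overlapping primitives; take the origin at the lower-left of the bounding box.
Outer rectangle: 7.2 × 5.2, A = 37.44 in², x = 3.6 in, Ī = 161.74 in⁴.
Inner void (subtracted): 6.2 × 4.2, A = 26.04 in², x = 3.6 in, Ī = 83.415 in⁴.
By symmetry the centroid is at mid-width, x̄ = 3.6 in.
All pieces are centred on the centroidal y-axis, so I = ΣĪ (holes subtracted) = 78.326 in⁴.

I_yy ≈ 78.3 in⁴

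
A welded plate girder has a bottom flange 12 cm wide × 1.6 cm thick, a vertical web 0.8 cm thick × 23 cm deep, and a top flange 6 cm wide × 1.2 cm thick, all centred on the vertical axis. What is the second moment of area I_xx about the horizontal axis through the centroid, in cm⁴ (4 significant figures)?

Split into non-overlapping primitives; take the origin at the lower-left of the bounding box.
Bottom plate: 12 × 1.6, A = 19.2 cm², y = 0.8 cm, Ī = 4.096 cm⁴.
Web plate: 0.8 × 23, A = 18.4 cm², y = 13.1 cm, Ī = 811.133 cm⁴.
Top plate: 6 × 1.2, A = 7.2 cm², y = 25.2 cm, Ī = 0.864 cm⁴.
Centroid: ȳ = ΣA·y / ΣA = 9.77321 cm.
Transfer each piece to the horizontal axis through the centroid using Ī + A·d² with d = y − 9.77321:
  bottom plate: d = -8.97321 cm → contributes +1550.05 cm⁴
  web plate: d = 3.32679 cm → contributes +1014.78 cm⁴
  top plate: d = 15.4268 cm → contributes +1714.36 cm⁴
Total I = 4279.19 cm⁴.

I_xx ≈ 4279 cm⁴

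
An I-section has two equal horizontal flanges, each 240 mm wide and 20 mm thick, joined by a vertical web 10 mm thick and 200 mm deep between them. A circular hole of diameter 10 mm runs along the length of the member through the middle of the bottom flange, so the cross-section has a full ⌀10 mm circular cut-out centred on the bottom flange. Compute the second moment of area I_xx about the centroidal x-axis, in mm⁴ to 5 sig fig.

I_xx ≈ 1.2219 × 10⁸ mm⁴

Split into non-overlapping primitives; take the origin at the lower-left of the bounding box.
Bottom flange: 240 × 20, A = 4 800 mm², y = 10 mm, Ī = 160 000 mm⁴.
Web: 10 × 200, A = 2 000 mm², y = 120 mm, Ī = 6 666 667 mm⁴.
Top flange: 240 × 20, A = 4 800 mm², y = 230 mm, Ī = 160 000 mm⁴.
Hole (subtracted): ⌀10, A = 78.53982 mm², y = 10 mm, Ī = 490.8739 mm⁴.
Centroid: ȳ = ΣA·y / ΣA = 120.7499 mm.
Transfer each piece to the centroidal x-axis using Ī + A·d² with d = y − 120.7499:
  bottom flange: d = -110.7499 mm → contributes +59 034 542 mm⁴
  web: d = -0.7498511 mm → contributes +6 667 791 mm⁴
  top flange: d = 109.2501 mm → contributes +57 450 856 mm⁴
  hole: d = -110.7499 mm → contributes −963823.3 mm⁴
Total I = 122 189 366 mm⁴.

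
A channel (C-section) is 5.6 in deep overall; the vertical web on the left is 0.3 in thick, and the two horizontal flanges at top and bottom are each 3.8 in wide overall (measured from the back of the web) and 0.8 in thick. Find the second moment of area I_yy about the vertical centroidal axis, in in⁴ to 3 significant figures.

I_yy ≈ 10.4 in⁴

Treat the section as a set of non-overlapping primitives; coordinates are from the bounding-box lower-left.
Web: 0.3 × 5.6, A = 1.68 in², x = 0.15 in, Ī = 0.0126 in⁴.
Top flange (beyond web): 3.5 × 0.8, A = 2.8 in², x = 2.05 in, Ī = 2.8583 in⁴.
Bottom flange (beyond web): 3.5 × 0.8, A = 2.8 in², x = 2.05 in, Ī = 2.8583 in⁴.
Centroid: x̄ = ΣA·x / ΣA = 1.6115 in.
Transfer each piece to the vertical centroidal axis using Ī + A·d² with d = x − 1.6115:
  web: d = -1.4615 in → contributes +3.6012 in⁴
  top flange (beyond web): d = 0.43846 in → contributes +3.3966 in⁴
  bottom flange (beyond web): d = 0.43846 in → contributes +3.3966 in⁴
Total I = 10.394 in⁴.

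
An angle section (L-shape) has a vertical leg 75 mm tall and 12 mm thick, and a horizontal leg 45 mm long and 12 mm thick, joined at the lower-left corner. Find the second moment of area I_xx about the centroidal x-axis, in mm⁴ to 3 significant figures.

I_xx ≈ 6.99 × 10⁵ mm⁴

Treat the section as a set of non-overlapping primitives; coordinates are from the bounding-box lower-left.
Vertical leg: 12 × 75, A = 900 mm², y = 37.5 mm, Ī = 421 875 mm⁴.
Horizontal leg (remainder): 33 × 12, A = 396 mm², y = 6 mm, Ī = 4 752 mm⁴.
Centroid: ȳ = ΣA·y / ΣA = 27.875 mm.
Transfer each piece to the centroidal x-axis using Ī + A·d² with d = y − 27.875:
  vertical leg: d = 9.625 mm → contributes +505 252 mm⁴
  horizontal leg (remainder): d = -21.875 mm → contributes +194 244 mm⁴
Total I = 699 496 mm⁴.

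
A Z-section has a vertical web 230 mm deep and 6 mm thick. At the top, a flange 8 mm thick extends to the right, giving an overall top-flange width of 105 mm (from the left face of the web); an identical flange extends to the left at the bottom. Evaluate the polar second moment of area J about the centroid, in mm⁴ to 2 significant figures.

J ≈ 3.1 × 10⁷ mm⁴

Decompose the section into non-overlapping parts with the origin at the bottom-left of its bounding rectangle.
Web: 6 × 230, A = 1 380 mm², y = 115 mm, Ī = 6 083 500 mm⁴.
Top flange (beyond web): 99 × 8, A = 792 mm², y = 226 mm, Ī = 4 224 mm⁴.
Bottom flange (beyond web): 99 × 8, A = 792 mm², y = 4 mm, Ī = 4 224 mm⁴.
Centroid: ȳ = ΣA·y / ΣA = 115 mm.
Transfer each piece to the centroidal x-axis using Ī + A·d² with d = y − 115:
  web: d = 0 mm → contributes +6 083 500 mm⁴
  top flange (beyond web): d = 111 mm → contributes +9 762 456 mm⁴
  bottom flange (beyond web): d = -111 mm → contributes +9 762 456 mm⁴
Total I = 25 608 412 mm⁴.
For the y-axis: x̄ = 102 mm.
Repeating about the centroidal y-axis gives I_y = 5 663 772 mm⁴.
Polar second moment: J = I_x + I_y = 31 272 184 mm⁴.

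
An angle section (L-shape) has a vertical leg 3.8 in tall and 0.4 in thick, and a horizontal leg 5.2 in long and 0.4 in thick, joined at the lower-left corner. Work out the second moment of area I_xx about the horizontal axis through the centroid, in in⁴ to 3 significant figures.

Split into non-overlapping primitives; take the origin at the lower-left of the bounding box.
Vertical leg: 0.4 × 3.8, A = 1.52 in², y = 1.9 in, Ī = 1.8291 in⁴.
Horizontal leg (remainder): 4.8 × 0.4, A = 1.92 in², y = 0.2 in, Ī = 0.0256 in⁴.
Centroid: ȳ = ΣA·y / ΣA = 0.95116 in.
Transfer each piece to the horizontal axis through the centroid using Ī + A·d² with d = y − 0.95116:
  vertical leg: d = 0.94884 in → contributes +3.1975 in⁴
  horizontal leg (remainder): d = -0.75116 in → contributes +1.109 in⁴
Total I = 4.3065 in⁴.

I_xx ≈ 4.31 in⁴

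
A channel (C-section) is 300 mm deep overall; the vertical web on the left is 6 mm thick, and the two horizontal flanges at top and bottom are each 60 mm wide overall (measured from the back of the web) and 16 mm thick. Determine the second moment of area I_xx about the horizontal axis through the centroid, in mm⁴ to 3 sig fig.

Treat the section as a set of non-overlapping primitives; coordinates are from the bounding-box lower-left.
Web: 6 × 300, A = 1 800 mm², y = 150 mm, Ī = 13 500 000 mm⁴.
Top flange (beyond web): 54 × 16, A = 864 mm², y = 292 mm, Ī = 18 432 mm⁴.
Bottom flange (beyond web): 54 × 16, A = 864 mm², y = 8 mm, Ī = 18 432 mm⁴.
By symmetry the centroid is at mid-height, ȳ = 150 mm.
Transfer each piece to the horizontal axis through the centroid using Ī + A·d² with d = y − 150:
  web: d = 0 mm → contributes +13 500 000 mm⁴
  top flange (beyond web): d = 142 mm → contributes +17 440 128 mm⁴
  bottom flange (beyond web): d = -142 mm → contributes +17 440 128 mm⁴
Total I = 48 380 256 mm⁴.

I_xx ≈ 4.84 × 10⁷ mm⁴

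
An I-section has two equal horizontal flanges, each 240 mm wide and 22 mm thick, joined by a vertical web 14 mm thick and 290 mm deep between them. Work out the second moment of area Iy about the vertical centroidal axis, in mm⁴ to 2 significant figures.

Iy ≈ 5.1 × 10⁷ mm⁴

Break the section into simple shapes (no overlaps), measuring from the bottom-left corner of the bounding box.
Bottom flange: 240 × 22, A = 5 280 mm², x = 120 mm, Ī = 25 344 000 mm⁴.
Web: 14 × 290, A = 4 060 mm², x = 120 mm, Ī = 66 313 mm⁴.
Top flange: 240 × 22, A = 5 280 mm², x = 120 mm, Ī = 25 344 000 mm⁴.
By symmetry the centroid is at mid-width, x̄ = 120 mm.
All pieces are centred on the vertical centroidal axis, so I = ΣĪ = 50 754 313 mm⁴.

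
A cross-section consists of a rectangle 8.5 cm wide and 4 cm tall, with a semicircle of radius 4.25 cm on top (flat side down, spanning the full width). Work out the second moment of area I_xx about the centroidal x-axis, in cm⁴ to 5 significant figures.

Decompose the section into non-overlapping parts with the origin at the bottom-left of its bounding rectangle.
Rectangular body: 8.5 × 4, A = 34 cm², y = 2 cm, Ī = 45.33333 cm⁴.
Semicircular cap: semicircle r = 4.25, A = 28.37251 cm², y = 5.803756 cm, Ī = 35.80864 cm⁴.
Centroid: ȳ = ΣA·y / ΣA = 3.730283 cm.
Transfer each piece to the centroidal x-axis using Ī + A·d² with d = y − 3.730283:
  rectangular body: d = -1.730283 cm → contributes +147.1252 cm⁴
  semicircular cap: d = 2.073473 cm → contributes +157.7903 cm⁴
Total I = 304.9155 cm⁴.

I_xx ≈ 304.92 cm⁴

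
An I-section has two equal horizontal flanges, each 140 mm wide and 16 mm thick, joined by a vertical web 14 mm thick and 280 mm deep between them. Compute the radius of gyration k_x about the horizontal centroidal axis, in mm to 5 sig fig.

Split into non-overlapping primitives; take the origin at the lower-left of the bounding box.
Bottom flange: 140 × 16, A = 2 240 mm², y = 8 mm, Ī = 47786.67 mm⁴.
Web: 14 × 280, A = 3 920 mm², y = 156 mm, Ī = 25 610 667 mm⁴.
Top flange: 140 × 16, A = 2 240 mm², y = 304 mm, Ī = 47786.67 mm⁴.
By symmetry the centroid is at mid-height, ȳ = 156 mm.
Transfer each piece to the horizontal centroidal axis using Ī + A·d² with d = y − 156:
  bottom flange: d = -148 mm → contributes +49 112 747 mm⁴
  web: d = 0 mm → contributes +25 610 667 mm⁴
  top flange: d = 148 mm → contributes +49 112 747 mm⁴
Total I = 123 836 160 mm⁴.
Radius of gyration: k = √(I/A) = √(123 836 160 / 8 400) = 121.4183 mm.

k_x ≈ 121.42 mm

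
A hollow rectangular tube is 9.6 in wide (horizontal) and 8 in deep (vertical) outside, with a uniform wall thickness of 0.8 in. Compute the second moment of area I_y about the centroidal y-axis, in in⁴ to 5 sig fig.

Decompose the section into non-overlapping parts with the origin at the bottom-left of its bounding rectangle.
Outer rectangle: 9.6 × 8, A = 76.8 in², x = 4.8 in, Ī = 589.824 in⁴.
Inner void (subtracted): 8 × 6.4, A = 51.2 in², x = 4.8 in, Ī = 273.0667 in⁴.
By symmetry the centroid is at mid-width, x̄ = 4.8 in.
All pieces are centred on the centroidal y-axis, so I = ΣĪ (holes subtracted) = 316.7573 in⁴.

I_y ≈ 316.76 in⁴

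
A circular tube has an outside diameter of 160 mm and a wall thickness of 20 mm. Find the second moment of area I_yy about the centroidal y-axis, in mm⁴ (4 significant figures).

I_yy ≈ 2.199 × 10⁷ mm⁴

Break the section into simple shapes (no overlaps), measuring from the bottom-left corner of the bounding box.
Outer circle: ⌀160, A = 20106.2 mm², x = 80 mm, Ī = 32 169 909 mm⁴.
Bore (subtracted): ⌀120, A = 11309.7 mm², x = 80 mm, Ī = 10 178 760 mm⁴.
By symmetry the centroid is at mid-width, x̄ = 80 mm.
All pieces are centred on the centroidal y-axis, so I = ΣĪ (holes subtracted) = 21 991 149 mm⁴.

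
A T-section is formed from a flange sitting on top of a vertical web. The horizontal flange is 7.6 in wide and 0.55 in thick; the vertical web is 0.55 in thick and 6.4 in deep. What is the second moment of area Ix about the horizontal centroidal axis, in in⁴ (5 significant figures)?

Treat the section as a set of non-overlapping primitives; coordinates are from the bounding-box lower-left.
Flange: 7.6 × 0.55, A = 4.18 in², y = 6.675 in, Ī = 0.1053708 in⁴.
Web: 0.55 × 6.4, A = 3.52 in², y = 3.2 in, Ī = 12.01493 in⁴.
Centroid: ȳ = ΣA·y / ΣA = 5.086429 in.
Transfer each piece to the horizontal centroidal axis using Ī + A·d² with d = y − 5.086429:
  flange: d = 1.588571 in → contributes +10.65385 in⁴
  web: d = -1.886429 in → contributes +24.54125 in⁴
Total I = 35.1951 in⁴.

Ix ≈ 35.195 in⁴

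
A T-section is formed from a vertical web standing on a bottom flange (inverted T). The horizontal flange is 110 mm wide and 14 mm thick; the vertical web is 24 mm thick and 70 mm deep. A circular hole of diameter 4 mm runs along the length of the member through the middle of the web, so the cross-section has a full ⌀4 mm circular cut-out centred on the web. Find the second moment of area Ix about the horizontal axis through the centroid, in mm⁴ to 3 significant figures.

Ix ≈ 2.12 × 10⁶ mm⁴

Decompose the section into non-overlapping parts with the origin at the bottom-left of its bounding rectangle.
Flange: 110 × 14, A = 1 540 mm², y = 7 mm, Ī = 25 153 mm⁴.
Web: 24 × 70, A = 1 680 mm², y = 49 mm, Ī = 686 000 mm⁴.
Hole (subtracted): ⌀4, A = 12.566 mm², y = 49 mm, Ī = 12.566 mm⁴.
Centroid: ȳ = ΣA·y / ΣA = 28.834 mm.
Transfer each piece to the horizontal axis through the centroid using Ī + A·d² with d = y − 28.834:
  flange: d = -21.834 mm → contributes +759 331 mm⁴
  web: d = 20.166 mm → contributes +1 369 178 mm⁴
  hole: d = 20.166 mm → contributes −5122.7 mm⁴
Total I = 2 123 386 mm⁴.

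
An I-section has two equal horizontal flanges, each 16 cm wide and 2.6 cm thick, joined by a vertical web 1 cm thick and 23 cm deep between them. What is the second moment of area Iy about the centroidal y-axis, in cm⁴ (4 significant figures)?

Iy ≈ 1777 cm⁴

Split into non-overlapping primitives; take the origin at the lower-left of the bounding box.
Bottom flange: 16 × 2.6, A = 41.6 cm², x = 8 cm, Ī = 887.467 cm⁴.
Web: 1 × 23, A = 23 cm², x = 8 cm, Ī = 1.91667 cm⁴.
Top flange: 16 × 2.6, A = 41.6 cm², x = 8 cm, Ī = 887.467 cm⁴.
By symmetry the centroid is at mid-width, x̄ = 8 cm.
All pieces are centred on the centroidal y-axis, so I = ΣĪ = 1776.85 cm⁴.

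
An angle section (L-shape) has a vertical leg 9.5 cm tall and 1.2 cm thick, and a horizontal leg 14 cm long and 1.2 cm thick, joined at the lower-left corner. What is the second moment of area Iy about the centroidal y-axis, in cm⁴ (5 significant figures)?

Break the section into simple shapes (no overlaps), measuring from the bottom-left corner of the bounding box.
Vertical leg: 1.2 × 9.5, A = 11.4 cm², x = 0.6 cm, Ī = 1.368 cm⁴.
Horizontal leg (remainder): 12.8 × 1.2, A = 15.36 cm², x = 7.6 cm, Ī = 209.7152 cm⁴.
Centroid: x̄ = ΣA·x / ΣA = 4.617937 cm.
Transfer each piece to the centroidal y-axis using Ī + A·d² with d = x − 4.617937:
  vertical leg: d = -4.017937 cm → contributes +185.4075 cm⁴
  horizontal leg (remainder): d = 2.982063 cm → contributes +346.307 cm⁴
Total I = 531.7146 cm⁴.

Iy ≈ 531.71 cm⁴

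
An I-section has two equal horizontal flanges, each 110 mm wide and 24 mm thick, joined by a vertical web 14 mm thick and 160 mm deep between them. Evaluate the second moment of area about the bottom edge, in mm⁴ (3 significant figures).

Break the section into simple shapes (no overlaps), measuring from the bottom-left corner of the bounding box.
Bottom flange: 110 × 24, A = 2 640 mm², y = 12 mm, Ī = 126 720 mm⁴.
Web: 14 × 160, A = 2 240 mm², y = 104 mm, Ī = 4 778 667 mm⁴.
Top flange: 110 × 24, A = 2 640 mm², y = 196 mm, Ī = 126 720 mm⁴.
Transfer each piece to the base of the section using Ī + A·d² with d = y − 0:
  bottom flange: d = 12 mm → contributes +506 880 mm⁴
  web: d = 104 mm → contributes +29 006 507 mm⁴
  top flange: d = 196 mm → contributes +101 544 960 mm⁴
Total I = 131 058 347 mm⁴.

I_base ≈ 1.31 × 10⁸ mm⁴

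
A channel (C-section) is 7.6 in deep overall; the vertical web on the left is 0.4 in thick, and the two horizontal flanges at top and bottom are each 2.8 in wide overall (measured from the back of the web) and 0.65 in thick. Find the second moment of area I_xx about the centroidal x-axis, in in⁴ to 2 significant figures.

Split into non-overlapping primitives; take the origin at the lower-left of the bounding box.
Web: 0.4 × 7.6, A = 3.04 in², y = 3.8 in, Ī = 14.63 in⁴.
Top flange (beyond web): 2.4 × 0.65, A = 1.56 in², y = 7.275 in, Ī = 0.05493 in⁴.
Bottom flange (beyond web): 2.4 × 0.65, A = 1.56 in², y = 0.325 in, Ī = 0.05493 in⁴.
By symmetry the centroid is at mid-height, ȳ = 3.8 in.
Transfer each piece to the centroidal x-axis using Ī + A·d² with d = y − 3.8:
  web: d = 0 in → contributes +14.63 in⁴
  top flange (beyond web): d = 3.475 in → contributes +18.89 in⁴
  bottom flange (beyond web): d = -3.475 in → contributes +18.89 in⁴
Total I = 52.42 in⁴.

I_xx ≈ 52 in⁴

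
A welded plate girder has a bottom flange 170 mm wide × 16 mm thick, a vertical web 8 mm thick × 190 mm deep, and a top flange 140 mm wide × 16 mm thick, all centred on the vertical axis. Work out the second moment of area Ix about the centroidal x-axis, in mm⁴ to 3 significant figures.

Ix ≈ 5.69 × 10⁷ mm⁴

Decompose the section into non-overlapping parts with the origin at the bottom-left of its bounding rectangle.
Bottom plate: 170 × 16, A = 2 720 mm², y = 8 mm, Ī = 58 027 mm⁴.
Web plate: 8 × 190, A = 1 520 mm², y = 111 mm, Ī = 4 572 667 mm⁴.
Top plate: 140 × 16, A = 2 240 mm², y = 214 mm, Ī = 47 787 mm⁴.
Centroid: ȳ = ΣA·y / ΣA = 103.37 mm.
Transfer each piece to the centroidal x-axis using Ī + A·d² with d = y − 103.37:
  bottom plate: d = -95.37 mm → contributes +24 797 807 mm⁴
  web plate: d = 7.6296 mm → contributes +4 661 148 mm⁴
  top plate: d = 110.63 mm → contributes +27 462 956 mm⁴
Total I = 56 921 911 mm⁴.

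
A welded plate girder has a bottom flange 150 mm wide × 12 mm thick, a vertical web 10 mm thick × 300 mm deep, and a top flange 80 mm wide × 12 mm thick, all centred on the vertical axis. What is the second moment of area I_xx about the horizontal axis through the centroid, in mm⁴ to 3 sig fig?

I_xx ≈ 8.67 × 10⁷ mm⁴

Break the section into simple shapes (no overlaps), measuring from the bottom-left corner of the bounding box.
Bottom plate: 150 × 12, A = 1 800 mm², y = 6 mm, Ī = 21 600 mm⁴.
Web plate: 10 × 300, A = 3 000 mm², y = 162 mm, Ī = 22 500 000 mm⁴.
Top plate: 80 × 12, A = 960 mm², y = 318 mm, Ī = 11 520 mm⁴.
Centroid: ȳ = ΣA·y / ΣA = 139.25 mm.
Transfer each piece to the horizontal axis through the centroid using Ī + A·d² with d = y − 139.25:
  bottom plate: d = -133.25 mm → contributes +31 981 613 mm⁴
  web plate: d = 22.75 mm → contributes +24 052 688 mm⁴
  top plate: d = 178.75 mm → contributes +30 685 020 mm⁴
Total I = 86 719 320 mm⁴.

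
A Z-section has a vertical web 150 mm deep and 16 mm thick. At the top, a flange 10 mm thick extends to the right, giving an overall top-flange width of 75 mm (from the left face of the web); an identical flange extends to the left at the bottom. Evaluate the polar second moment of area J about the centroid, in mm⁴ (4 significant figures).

J ≈ 1.234 × 10⁷ mm⁴

Split into non-overlapping primitives; take the origin at the lower-left of the bounding box.
Web: 16 × 150, A = 2 400 mm², y = 75 mm, Ī = 4 500 000 mm⁴.
Top flange (beyond web): 59 × 10, A = 590 mm², y = 145 mm, Ī = 4916.67 mm⁴.
Bottom flange (beyond web): 59 × 10, A = 590 mm², y = 5 mm, Ī = 4916.67 mm⁴.
Centroid: ȳ = ΣA·y / ΣA = 75 mm.
Transfer each piece to the centroidal x-axis using Ī + A·d² with d = y − 75:
  web: d = 0 mm → contributes +4 500 000 mm⁴
  top flange (beyond web): d = 70 mm → contributes +2 895 917 mm⁴
  bottom flange (beyond web): d = -70 mm → contributes +2 895 917 mm⁴
Total I = 10 291 833 mm⁴.
For the y-axis: x̄ = 67 mm.
Repeating about the centroidal y-axis gives I_y = 2 052 873 mm⁴.
Polar second moment: J = I_x + I_y = 12 344 707 mm⁴.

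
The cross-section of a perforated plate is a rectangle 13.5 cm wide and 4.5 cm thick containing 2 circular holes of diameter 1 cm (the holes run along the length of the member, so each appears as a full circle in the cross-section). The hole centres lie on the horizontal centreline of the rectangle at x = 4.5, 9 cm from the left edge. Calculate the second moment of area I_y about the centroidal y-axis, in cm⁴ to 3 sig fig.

Break the section into simple shapes (no overlaps), measuring from the bottom-left corner of the bounding box.
Plate: 13.5 × 4.5, A = 60.75 cm², x = 6.75 cm, Ī = 922.64 cm⁴.
Hole 1 (subtracted): ⌀1, A = 0.7854 cm², x = 4.5 cm, Ī = 0.049087 cm⁴.
Hole 2 (subtracted): ⌀1, A = 0.7854 cm², x = 9 cm, Ī = 0.049087 cm⁴.
By symmetry the centroid is at mid-width, x̄ = 6.75 cm.
Transfer each piece to the centroidal y-axis using Ī + A·d² with d = x − 6.75:
  plate: d = 0 cm → contributes +922.64 cm⁴
  hole 1: d = -2.25 cm → contributes −4.0252 cm⁴
  hole 2: d = 2.25 cm → contributes −4.0252 cm⁴
Total I = 914.59 cm⁴.

I_y ≈ 915 cm⁴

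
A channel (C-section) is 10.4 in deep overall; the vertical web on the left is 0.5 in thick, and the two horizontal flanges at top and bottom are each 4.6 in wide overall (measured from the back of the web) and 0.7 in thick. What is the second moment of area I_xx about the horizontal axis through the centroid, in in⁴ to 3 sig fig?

I_xx ≈ 182 in⁴

Decompose the section into non-overlapping parts with the origin at the bottom-left of its bounding rectangle.
Web: 0.5 × 10.4, A = 5.2 in², y = 5.2 in, Ī = 46.869 in⁴.
Top flange (beyond web): 4.1 × 0.7, A = 2.87 in², y = 10.05 in, Ī = 0.11719 in⁴.
Bottom flange (beyond web): 4.1 × 0.7, A = 2.87 in², y = 0.35 in, Ī = 0.11719 in⁴.
By symmetry the centroid is at mid-height, ȳ = 5.2 in.
Transfer each piece to the horizontal axis through the centroid using Ī + A·d² with d = y − 5.2:
  web: d = 0 in → contributes +46.869 in⁴
  top flange (beyond web): d = 4.85 in → contributes +67.627 in⁴
  bottom flange (beyond web): d = -4.85 in → contributes +67.627 in⁴
Total I = 182.12 in⁴.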